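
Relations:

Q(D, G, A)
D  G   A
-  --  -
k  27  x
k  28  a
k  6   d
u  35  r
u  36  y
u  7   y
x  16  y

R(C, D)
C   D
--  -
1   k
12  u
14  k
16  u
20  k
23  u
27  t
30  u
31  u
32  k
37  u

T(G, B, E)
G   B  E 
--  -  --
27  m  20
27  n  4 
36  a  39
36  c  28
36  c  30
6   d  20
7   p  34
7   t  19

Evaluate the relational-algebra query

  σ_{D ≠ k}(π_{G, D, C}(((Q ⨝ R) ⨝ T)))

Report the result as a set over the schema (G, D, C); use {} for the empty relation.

Natural join on D: {(k, 27, x, 1), (k, 27, x, 14), (k, 27, x, 20), (k, 27, x, 32), (k, 28, a, 1), (k, 28, a, 14), (k, 28, a, 20), (k, 28, a, 32), (k, 6, d, 1), (k, 6, d, 14), (k, 6, d, 20), (k, 6, d, 32), (u, 35, r, 12), (u, 35, r, 16), (u, 35, r, 23), (u, 35, r, 30), (u, 35, r, 31), (u, 35, r, 37), (u, 36, y, 12), (u, 36, y, 16), (u, 36, y, 23), (u, 36, y, 30), (u, 36, y, 31), (u, 36, y, 37), (u, 7, y, 12), (u, 7, y, 16), (u, 7, y, 23), (u, 7, y, 30), (u, 7, y, 31), (u, 7, y, 37)}
Natural join on G: {(k, 27, x, 1, m, 20), (k, 27, x, 1, n, 4), (k, 27, x, 14, m, 20), (k, 27, x, 14, n, 4), (k, 27, x, 20, m, 20), (k, 27, x, 20, n, 4), (k, 27, x, 32, m, 20), (k, 27, x, 32, n, 4), (k, 6, d, 1, d, 20), (k, 6, d, 14, d, 20), (k, 6, d, 20, d, 20), (k, 6, d, 32, d, 20), (u, 36, y, 12, a, 39), (u, 36, y, 12, c, 28), (u, 36, y, 12, c, 30), (u, 36, y, 16, a, 39), (u, 36, y, 16, c, 28), (u, 36, y, 16, c, 30), (u, 36, y, 23, a, 39), (u, 36, y, 23, c, 28), (u, 36, y, 23, c, 30), (u, 36, y, 30, a, 39), (u, 36, y, 30, c, 28), (u, 36, y, 30, c, 30), (u, 36, y, 31, a, 39), (u, 36, y, 31, c, 28), (u, 36, y, 31, c, 30), (u, 36, y, 37, a, 39), (u, 36, y, 37, c, 28), (u, 36, y, 37, c, 30), (u, 7, y, 12, p, 34), (u, 7, y, 12, t, 19), (u, 7, y, 16, p, 34), (u, 7, y, 16, t, 19), (u, 7, y, 23, p, 34), (u, 7, y, 23, t, 19), (u, 7, y, 30, p, 34), (u, 7, y, 30, t, 19), (u, 7, y, 31, p, 34), (u, 7, y, 31, t, 19), (u, 7, y, 37, p, 34), (u, 7, y, 37, t, 19)}
π_{G, D, C} gives {(27, k, 1), (27, k, 14), (27, k, 20), (27, k, 32), (36, u, 12), (36, u, 16), (36, u, 23), (36, u, 30), (36, u, 31), (36, u, 37), (6, k, 1), (6, k, 14), (6, k, 20), (6, k, 32), (7, u, 12), (7, u, 16), (7, u, 23), (7, u, 30), (7, u, 31), (7, u, 37)} (22 duplicate(s) eliminated).
Apply σ_{D ≠ k}; surviving tuples: {(36, u, 12), (36, u, 16), (36, u, 23), (36, u, 30), (36, u, 31), (36, u, 37), (7, u, 12), (7, u, 16), (7, u, 23), (7, u, 30), (7, u, 31), (7, u, 37)}

{(36, u, 12), (36, u, 16), (36, u, 23), (36, u, 30), (36, u, 31), (36, u, 37), (7, u, 12), (7, u, 16), (7, u, 23), (7, u, 30), (7, u, 31), (7, u, 37)}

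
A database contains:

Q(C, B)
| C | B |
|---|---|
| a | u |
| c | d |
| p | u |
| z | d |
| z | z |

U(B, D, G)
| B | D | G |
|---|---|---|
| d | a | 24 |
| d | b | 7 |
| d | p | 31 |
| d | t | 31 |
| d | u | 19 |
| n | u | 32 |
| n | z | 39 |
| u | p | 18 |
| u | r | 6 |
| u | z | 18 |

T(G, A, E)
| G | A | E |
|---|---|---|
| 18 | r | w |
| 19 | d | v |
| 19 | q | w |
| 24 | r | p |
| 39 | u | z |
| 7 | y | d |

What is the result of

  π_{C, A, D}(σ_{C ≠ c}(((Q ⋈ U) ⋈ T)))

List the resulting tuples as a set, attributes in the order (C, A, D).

{(a, r, p), (a, r, z), (p, r, p), (p, r, z), (z, d, u), (z, q, u), (z, r, a), (z, y, b)}

Joining Q and U on B yields {(a, u, p, 18), (a, u, r, 6), (a, u, z, 18), (c, d, a, 24), (c, d, b, 7), (c, d, p, 31), (c, d, t, 31), (c, d, u, 19), (p, u, p, 18), (p, u, r, 6), (p, u, z, 18), (z, d, a, 24), (z, d, b, 7), (z, d, p, 31), (z, d, t, 31), (z, d, u, 19)}.
Joining (Q ⋈ U) and T on G yields {(a, u, p, 18, r, w), (a, u, z, 18, r, w), (c, d, a, 24, r, p), (c, d, b, 7, y, d), (c, d, u, 19, d, v), (c, d, u, 19, q, w), (p, u, p, 18, r, w), (p, u, z, 18, r, w), (z, d, a, 24, r, p), (z, d, b, 7, y, d), (z, d, u, 19, d, v), (z, d, u, 19, q, w)}.
σ[C ≠ c]: keep tuples satisfying C ≠ c → {(a, u, p, 18, r, w), (a, u, z, 18, r, w), (p, u, p, 18, r, w), (p, u, z, 18, r, w), (z, d, a, 24, r, p), (z, d, b, 7, y, d), (z, d, u, 19, d, v), (z, d, u, 19, q, w)}
π[C, A, D]: project onto (C, A, D) → {(a, r, p), (a, r, z), (p, r, p), (p, r, z), (z, d, u), (z, q, u), (z, r, a), (z, y, b)}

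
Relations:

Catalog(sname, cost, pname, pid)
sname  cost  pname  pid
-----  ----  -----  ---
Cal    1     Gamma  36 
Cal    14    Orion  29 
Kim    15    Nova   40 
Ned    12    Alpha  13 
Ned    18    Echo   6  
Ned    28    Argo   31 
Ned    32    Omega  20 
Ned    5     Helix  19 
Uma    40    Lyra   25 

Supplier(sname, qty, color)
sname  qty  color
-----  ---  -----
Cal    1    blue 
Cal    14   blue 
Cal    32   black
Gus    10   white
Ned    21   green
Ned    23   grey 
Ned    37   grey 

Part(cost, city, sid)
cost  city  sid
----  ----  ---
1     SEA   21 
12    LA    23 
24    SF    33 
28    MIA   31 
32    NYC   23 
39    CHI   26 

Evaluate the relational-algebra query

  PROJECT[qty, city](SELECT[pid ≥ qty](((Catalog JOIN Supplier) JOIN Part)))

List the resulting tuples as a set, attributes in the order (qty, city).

Joining Catalog and Supplier on sname yields {(Cal, 1, Gamma, 36, 1, blue), (Cal, 1, Gamma, 36, 14, blue), (Cal, 1, Gamma, 36, 32, black), (Cal, 14, Orion, 29, 1, blue), (Cal, 14, Orion, 29, 14, blue), (Cal, 14, Orion, 29, 32, black), (Ned, 12, Alpha, 13, 21, green), (Ned, 12, Alpha, 13, 23, grey), (Ned, 12, Alpha, 13, 37, grey), (Ned, 18, Echo, 6, 21, green), (Ned, 18, Echo, 6, 23, grey), (Ned, 18, Echo, 6, 37, grey), (Ned, 28, Argo, 31, 21, green), (Ned, 28, Argo, 31, 23, grey), (Ned, 28, Argo, 31, 37, grey), (Ned, 32, Omega, 20, 21, green), (Ned, 32, Omega, 20, 23, grey), (Ned, 32, Omega, 20, 37, grey), (Ned, 5, Helix, 19, 21, green), (Ned, 5, Helix, 19, 23, grey), (Ned, 5, Helix, 19, 37, grey)}.
Joining (Catalog JOIN Supplier) and Part on cost yields {(Cal, 1, Gamma, 36, 1, blue, SEA, 21), (Cal, 1, Gamma, 36, 14, blue, SEA, 21), (Cal, 1, Gamma, 36, 32, black, SEA, 21), (Ned, 12, Alpha, 13, 21, green, LA, 23), (Ned, 12, Alpha, 13, 23, grey, LA, 23), (Ned, 12, Alpha, 13, 37, grey, LA, 23), (Ned, 28, Argo, 31, 21, green, MIA, 31), (Ned, 28, Argo, 31, 23, grey, MIA, 31), (Ned, 28, Argo, 31, 37, grey, MIA, 31), (Ned, 32, Omega, 20, 21, green, NYC, 23), (Ned, 32, Omega, 20, 23, grey, NYC, 23), (Ned, 32, Omega, 20, 37, grey, NYC, 23)}.
Apply σ_{pid ≥ qty}; surviving tuples: {(Cal, 1, Gamma, 36, 1, blue, SEA, 21), (Cal, 1, Gamma, 36, 14, blue, SEA, 21), (Cal, 1, Gamma, 36, 32, black, SEA, 21), (Ned, 28, Argo, 31, 21, green, MIA, 31), (Ned, 28, Argo, 31, 23, grey, MIA, 31)}
Keep only column(s) qty, city: {(1, SEA), (14, SEA), (21, MIA), (23, MIA), (32, SEA)}

{(1, SEA), (14, SEA), (21, MIA), (23, MIA), (32, SEA)}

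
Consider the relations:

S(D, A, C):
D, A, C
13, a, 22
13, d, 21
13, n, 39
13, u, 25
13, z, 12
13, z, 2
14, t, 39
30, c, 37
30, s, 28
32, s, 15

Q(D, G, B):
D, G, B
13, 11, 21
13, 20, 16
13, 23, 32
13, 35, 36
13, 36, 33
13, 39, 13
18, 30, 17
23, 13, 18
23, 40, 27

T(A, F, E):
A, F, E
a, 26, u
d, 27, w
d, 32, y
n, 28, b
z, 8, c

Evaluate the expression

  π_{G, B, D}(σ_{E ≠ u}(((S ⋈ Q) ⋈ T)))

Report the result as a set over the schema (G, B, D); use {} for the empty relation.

Joining S and Q on D yields {(13, a, 22, 11, 21), (13, a, 22, 20, 16), (13, a, 22, 23, 32), (13, a, 22, 35, 36), (13, a, 22, 36, 33), (13, a, 22, 39, 13), (13, d, 21, 11, 21), (13, d, 21, 20, 16), (13, d, 21, 23, 32), (13, d, 21, 35, 36), (13, d, 21, 36, 33), (13, d, 21, 39, 13), (13, n, 39, 11, 21), (13, n, 39, 20, 16), (13, n, 39, 23, 32), (13, n, 39, 35, 36), (13, n, 39, 36, 33), (13, n, 39, 39, 13), (13, u, 25, 11, 21), (13, u, 25, 20, 16), (13, u, 25, 23, 32), (13, u, 25, 35, 36), (13, u, 25, 36, 33), (13, u, 25, 39, 13), (13, z, 12, 11, 21), (13, z, 12, 20, 16), (13, z, 12, 23, 32), (13, z, 12, 35, 36), (13, z, 12, 36, 33), (13, z, 12, 39, 13), (13, z, 2, 11, 21), (13, z, 2, 20, 16), (13, z, 2, 23, 32), (13, z, 2, 35, 36), (13, z, 2, 36, 33), (13, z, 2, 39, 13)}.
Joining (S ⋈ Q) and T on A yields {(13, a, 22, 11, 21, 26, u), (13, a, 22, 20, 16, 26, u), (13, a, 22, 23, 32, 26, u), (13, a, 22, 35, 36, 26, u), (13, a, 22, 36, 33, 26, u), (13, a, 22, 39, 13, 26, u), (13, d, 21, 11, 21, 27, w), (13, d, 21, 11, 21, 32, y), (13, d, 21, 20, 16, 27, w), (13, d, 21, 20, 16, 32, y), (13, d, 21, 23, 32, 27, w), (13, d, 21, 23, 32, 32, y), (13, d, 21, 35, 36, 27, w), (13, d, 21, 35, 36, 32, y), (13, d, 21, 36, 33, 27, w), (13, d, 21, 36, 33, 32, y), (13, d, 21, 39, 13, 27, w), (13, d, 21, 39, 13, 32, y), (13, n, 39, 11, 21, 28, b), (13, n, 39, 20, 16, 28, b), (13, n, 39, 23, 32, 28, b), (13, n, 39, 35, 36, 28, b), (13, n, 39, 36, 33, 28, b), (13, n, 39, 39, 13, 28, b), (13, z, 12, 11, 21, 8, c), (13, z, 12, 20, 16, 8, c), (13, z, 12, 23, 32, 8, c), (13, z, 12, 35, 36, 8, c), (13, z, 12, 36, 33, 8, c), (13, z, 12, 39, 13, 8, c), (13, z, 2, 11, 21, 8, c), (13, z, 2, 20, 16, 8, c), (13, z, 2, 23, 32, 8, c), (13, z, 2, 35, 36, 8, c), (13, z, 2, 36, 33, 8, c), (13, z, 2, 39, 13, 8, c)}.
Selection E ≠ u: {(13, d, 21, 11, 21, 27, w), (13, d, 21, 11, 21, 32, y), (13, d, 21, 20, 16, 27, w), (13, d, 21, 20, 16, 32, y), (13, d, 21, 23, 32, 27, w), (13, d, 21, 23, 32, 32, y), (13, d, 21, 35, 36, 27, w), (13, d, 21, 35, 36, 32, y), (13, d, 21, 36, 33, 27, w), (13, d, 21, 36, 33, 32, y), (13, d, 21, 39, 13, 27, w), (13, d, 21, 39, 13, 32, y), (13, n, 39, 11, 21, 28, b), (13, n, 39, 20, 16, 28, b), (13, n, 39, 23, 32, 28, b), (13, n, 39, 35, 36, 28, b), (13, n, 39, 36, 33, 28, b), (13, n, 39, 39, 13, 28, b), (13, z, 12, 11, 21, 8, c), (13, z, 12, 20, 16, 8, c), (13, z, 12, 23, 32, 8, c), (13, z, 12, 35, 36, 8, c), (13, z, 12, 36, 33, 8, c), (13, z, 12, 39, 13, 8, c), (13, z, 2, 11, 21, 8, c), (13, z, 2, 20, 16, 8, c), (13, z, 2, 23, 32, 8, c), (13, z, 2, 35, 36, 8, c), (13, z, 2, 36, 33, 8, c), (13, z, 2, 39, 13, 8, c)}
π[G, B, D]: project onto (G, B, D) (24 duplicate(s) eliminated) → {(11, 21, 13), (20, 16, 13), (23, 32, 13), (35, 36, 13), (36, 33, 13), (39, 13, 13)}

{(11, 21, 13), (20, 16, 13), (23, 32, 13), (35, 36, 13), (36, 33, 13), (39, 13, 13)}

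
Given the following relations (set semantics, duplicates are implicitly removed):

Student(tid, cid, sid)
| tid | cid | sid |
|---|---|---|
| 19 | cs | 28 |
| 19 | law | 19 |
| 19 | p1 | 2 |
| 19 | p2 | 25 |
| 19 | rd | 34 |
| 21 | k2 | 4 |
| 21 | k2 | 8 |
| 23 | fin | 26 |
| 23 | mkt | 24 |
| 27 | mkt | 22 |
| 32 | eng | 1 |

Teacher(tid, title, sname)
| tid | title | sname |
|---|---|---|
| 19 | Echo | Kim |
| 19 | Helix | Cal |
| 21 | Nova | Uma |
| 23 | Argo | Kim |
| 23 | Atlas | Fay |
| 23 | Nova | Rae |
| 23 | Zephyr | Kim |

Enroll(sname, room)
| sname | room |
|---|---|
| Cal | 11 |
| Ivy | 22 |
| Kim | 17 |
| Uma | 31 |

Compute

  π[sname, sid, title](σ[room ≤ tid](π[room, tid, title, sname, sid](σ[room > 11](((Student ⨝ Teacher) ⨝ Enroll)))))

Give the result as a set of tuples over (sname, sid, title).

{(Kim, 19, Echo), (Kim, 2, Echo), (Kim, 24, Argo), (Kim, 24, Zephyr), (Kim, 25, Echo), (Kim, 26, Argo), (Kim, 26, Zephyr), (Kim, 28, Echo), (Kim, 34, Echo)}

Joining Student and Teacher on tid yields {(19, cs, 28, Echo, Kim), (19, cs, 28, Helix, Cal), (19, law, 19, Echo, Kim), (19, law, 19, Helix, Cal), (19, p1, 2, Echo, Kim), (19, p1, 2, Helix, Cal), (19, p2, 25, Echo, Kim), (19, p2, 25, Helix, Cal), (19, rd, 34, Echo, Kim), (19, rd, 34, Helix, Cal), (21, k2, 4, Nova, Uma), (21, k2, 8, Nova, Uma), (23, fin, 26, Argo, Kim), (23, fin, 26, Atlas, Fay), (23, fin, 26, Nova, Rae), (23, fin, 26, Zephyr, Kim), (23, mkt, 24, Argo, Kim), (23, mkt, 24, Atlas, Fay), (23, mkt, 24, Nova, Rae), (23, mkt, 24, Zephyr, Kim)}.
Joining (Student ⨝ Teacher) and Enroll on sname yields {(19, cs, 28, Echo, Kim, 17), (19, cs, 28, Helix, Cal, 11), (19, law, 19, Echo, Kim, 17), (19, law, 19, Helix, Cal, 11), (19, p1, 2, Echo, Kim, 17), (19, p1, 2, Helix, Cal, 11), (19, p2, 25, Echo, Kim, 17), (19, p2, 25, Helix, Cal, 11), (19, rd, 34, Echo, Kim, 17), (19, rd, 34, Helix, Cal, 11), (21, k2, 4, Nova, Uma, 31), (21, k2, 8, Nova, Uma, 31), (23, fin, 26, Argo, Kim, 17), (23, fin, 26, Zephyr, Kim, 17), (23, mkt, 24, Argo, Kim, 17), (23, mkt, 24, Zephyr, Kim, 17)}.
Selection room > 11: {(19, cs, 28, Echo, Kim, 17), (19, law, 19, Echo, Kim, 17), (19, p1, 2, Echo, Kim, 17), (19, p2, 25, Echo, Kim, 17), (19, rd, 34, Echo, Kim, 17), (21, k2, 4, Nova, Uma, 31), (21, k2, 8, Nova, Uma, 31), (23, fin, 26, Argo, Kim, 17), (23, fin, 26, Zephyr, Kim, 17), (23, mkt, 24, Argo, Kim, 17), (23, mkt, 24, Zephyr, Kim, 17)}
Keep only column(s) room, tid, title, sname, sid: {(17, 19, Echo, Kim, 19), (17, 19, Echo, Kim, 2), (17, 19, Echo, Kim, 25), (17, 19, Echo, Kim, 28), (17, 19, Echo, Kim, 34), (17, 23, Argo, Kim, 24), (17, 23, Argo, Kim, 26), (17, 23, Zephyr, Kim, 24), (17, 23, Zephyr, Kim, 26), (31, 21, Nova, Uma, 4), (31, 21, Nova, Uma, 8)}
Selection room ≤ tid: {(17, 19, Echo, Kim, 19), (17, 19, Echo, Kim, 2), (17, 19, Echo, Kim, 25), (17, 19, Echo, Kim, 28), (17, 19, Echo, Kim, 34), (17, 23, Argo, Kim, 24), (17, 23, Argo, Kim, 26), (17, 23, Zephyr, Kim, 24), (17, 23, Zephyr, Kim, 26)}
Keep only column(s) sname, sid, title: {(Kim, 19, Echo), (Kim, 2, Echo), (Kim, 24, Argo), (Kim, 24, Zephyr), (Kim, 25, Echo), (Kim, 26, Argo), (Kim, 26, Zephyr), (Kim, 28, Echo), (Kim, 34, Echo)}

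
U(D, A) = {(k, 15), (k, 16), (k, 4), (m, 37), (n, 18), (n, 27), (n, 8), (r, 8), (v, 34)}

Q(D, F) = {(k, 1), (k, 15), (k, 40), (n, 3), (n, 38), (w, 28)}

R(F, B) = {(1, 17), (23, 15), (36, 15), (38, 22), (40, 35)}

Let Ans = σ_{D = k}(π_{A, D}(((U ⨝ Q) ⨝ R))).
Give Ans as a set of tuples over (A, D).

Natural join on D: {(k, 15, 1), (k, 15, 15), (k, 15, 40), (k, 16, 1), (k, 16, 15), (k, 16, 40), (k, 4, 1), (k, 4, 15), (k, 4, 40), (n, 18, 3), (n, 18, 38), (n, 27, 3), (n, 27, 38), (n, 8, 3), (n, 8, 38)}
Natural join on F: {(k, 15, 1, 17), (k, 15, 40, 35), (k, 16, 1, 17), (k, 16, 40, 35), (k, 4, 1, 17), (k, 4, 40, 35), (n, 18, 38, 22), (n, 27, 38, 22), (n, 8, 38, 22)}
Projecting to A, D (3 duplicate(s) eliminated): {(15, k), (16, k), (18, n), (27, n), (4, k), (8, n)}
Apply σ_{D = k}; surviving tuples: {(15, k), (16, k), (4, k)}

{(15, k), (16, k), (4, k)}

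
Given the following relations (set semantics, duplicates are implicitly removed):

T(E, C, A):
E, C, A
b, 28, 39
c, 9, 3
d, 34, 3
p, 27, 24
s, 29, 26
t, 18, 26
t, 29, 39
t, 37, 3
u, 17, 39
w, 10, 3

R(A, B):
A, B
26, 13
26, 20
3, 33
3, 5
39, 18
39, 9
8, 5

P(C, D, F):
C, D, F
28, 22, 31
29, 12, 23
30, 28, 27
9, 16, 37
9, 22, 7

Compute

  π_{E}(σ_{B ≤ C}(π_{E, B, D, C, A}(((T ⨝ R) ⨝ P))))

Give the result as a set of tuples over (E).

{b, c, s, t}

Natural join on A: {(b, 28, 39, 18), (b, 28, 39, 9), (c, 9, 3, 33), (c, 9, 3, 5), (d, 34, 3, 33), (d, 34, 3, 5), (s, 29, 26, 13), (s, 29, 26, 20), (t, 18, 26, 13), (t, 18, 26, 20), (t, 29, 39, 18), (t, 29, 39, 9), (t, 37, 3, 33), (t, 37, 3, 5), (u, 17, 39, 18), (u, 17, 39, 9), (w, 10, 3, 33), (w, 10, 3, 5)}
Natural join on C: {(b, 28, 39, 18, 22, 31), (b, 28, 39, 9, 22, 31), (c, 9, 3, 33, 16, 37), (c, 9, 3, 33, 22, 7), (c, 9, 3, 5, 16, 37), (c, 9, 3, 5, 22, 7), (s, 29, 26, 13, 12, 23), (s, 29, 26, 20, 12, 23), (t, 29, 39, 18, 12, 23), (t, 29, 39, 9, 12, 23)}
π[E, B, D, C, A]: project onto (E, B, D, C, A) → {(b, 18, 22, 28, 39), (b, 9, 22, 28, 39), (c, 33, 16, 9, 3), (c, 33, 22, 9, 3), (c, 5, 16, 9, 3), (c, 5, 22, 9, 3), (s, 13, 12, 29, 26), (s, 20, 12, 29, 26), (t, 18, 12, 29, 39), (t, 9, 12, 29, 39)}
Apply σ_{B ≤ C}; surviving tuples: {(b, 18, 22, 28, 39), (b, 9, 22, 28, 39), (c, 5, 16, 9, 3), (c, 5, 22, 9, 3), (s, 13, 12, 29, 26), (s, 20, 12, 29, 26), (t, 18, 12, 29, 39), (t, 9, 12, 29, 39)}
π[E]: project onto (E) (4 duplicate(s) eliminated) → {b, c, s, t}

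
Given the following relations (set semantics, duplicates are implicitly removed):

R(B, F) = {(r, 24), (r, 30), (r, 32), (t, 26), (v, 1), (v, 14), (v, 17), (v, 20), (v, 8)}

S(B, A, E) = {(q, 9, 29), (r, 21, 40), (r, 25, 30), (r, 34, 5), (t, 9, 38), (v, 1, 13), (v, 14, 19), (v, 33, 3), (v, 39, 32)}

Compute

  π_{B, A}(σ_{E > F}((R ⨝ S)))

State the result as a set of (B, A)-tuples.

Joining R and S on B yields {(r, 24, 21, 40), (r, 24, 25, 30), (r, 24, 34, 5), (r, 30, 21, 40), (r, 30, 25, 30), (r, 30, 34, 5), (r, 32, 21, 40), (r, 32, 25, 30), (r, 32, 34, 5), (t, 26, 9, 38), (v, 1, 1, 13), (v, 1, 14, 19), (v, 1, 33, 3), (v, 1, 39, 32), (v, 14, 1, 13), (v, 14, 14, 19), (v, 14, 33, 3), (v, 14, 39, 32), (v, 17, 1, 13), (v, 17, 14, 19), (v, 17, 33, 3), (v, 17, 39, 32), (v, 20, 1, 13), (v, 20, 14, 19), (v, 20, 33, 3), (v, 20, 39, 32), (v, 8, 1, 13), (v, 8, 14, 19), (v, 8, 33, 3), (v, 8, 39, 32)}.
σ[E > F]: keep tuples satisfying E > F → {(r, 24, 21, 40), (r, 24, 25, 30), (r, 30, 21, 40), (r, 32, 21, 40), (t, 26, 9, 38), (v, 1, 1, 13), (v, 1, 14, 19), (v, 1, 33, 3), (v, 1, 39, 32), (v, 14, 14, 19), (v, 14, 39, 32), (v, 17, 14, 19), (v, 17, 39, 32), (v, 20, 39, 32), (v, 8, 1, 13), (v, 8, 14, 19), (v, 8, 39, 32)}
π[B, A]: project onto (B, A) (10 duplicate(s) eliminated) → {(r, 21), (r, 25), (t, 9), (v, 1), (v, 14), (v, 33), (v, 39)}

{(r, 21), (r, 25), (t, 9), (v, 1), (v, 14), (v, 33), (v, 39)}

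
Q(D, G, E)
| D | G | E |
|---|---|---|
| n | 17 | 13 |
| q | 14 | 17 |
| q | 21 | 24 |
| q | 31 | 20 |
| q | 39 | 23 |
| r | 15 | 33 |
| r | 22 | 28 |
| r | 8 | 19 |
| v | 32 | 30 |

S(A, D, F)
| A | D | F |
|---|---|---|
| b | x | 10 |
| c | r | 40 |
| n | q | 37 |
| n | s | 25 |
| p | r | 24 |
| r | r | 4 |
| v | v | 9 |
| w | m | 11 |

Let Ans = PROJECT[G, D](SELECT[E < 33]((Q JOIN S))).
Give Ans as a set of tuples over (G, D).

Joining Q and S on D yields {(q, 14, 17, n, 37), (q, 21, 24, n, 37), (q, 31, 20, n, 37), (q, 39, 23, n, 37), (r, 15, 33, c, 40), (r, 15, 33, p, 24), (r, 15, 33, r, 4), (r, 22, 28, c, 40), (r, 22, 28, p, 24), (r, 22, 28, r, 4), (r, 8, 19, c, 40), (r, 8, 19, p, 24), (r, 8, 19, r, 4), (v, 32, 30, v, 9)}.
σ[E < 33]: keep tuples satisfying E < 33 → {(q, 14, 17, n, 37), (q, 21, 24, n, 37), (q, 31, 20, n, 37), (q, 39, 23, n, 37), (r, 22, 28, c, 40), (r, 22, 28, p, 24), (r, 22, 28, r, 4), (r, 8, 19, c, 40), (r, 8, 19, p, 24), (r, 8, 19, r, 4), (v, 32, 30, v, 9)}
Projecting to G, D (4 duplicate(s) eliminated): {(14, q), (21, q), (22, r), (31, q), (32, v), (39, q), (8, r)}

{(14, q), (21, q), (22, r), (31, q), (32, v), (39, q), (8, r)}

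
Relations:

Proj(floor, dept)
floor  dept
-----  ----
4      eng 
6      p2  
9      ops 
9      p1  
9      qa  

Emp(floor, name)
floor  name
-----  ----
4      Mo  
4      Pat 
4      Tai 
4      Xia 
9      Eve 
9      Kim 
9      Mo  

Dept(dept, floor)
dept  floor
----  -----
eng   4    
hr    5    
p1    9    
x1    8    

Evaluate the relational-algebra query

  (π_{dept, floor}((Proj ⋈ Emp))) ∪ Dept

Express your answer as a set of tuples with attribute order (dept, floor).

Proj ⋈ Emp (natural join on floor): {(4, eng, Mo), (4, eng, Pat), (4, eng, Tai), (4, eng, Xia), (9, ops, Eve), (9, ops, Kim), (9, ops, Mo), (9, p1, Eve), (9, p1, Kim), (9, p1, Mo), (9, qa, Eve), (9, qa, Kim), (9, qa, Mo)}
Keep only column(s) dept, floor (9 duplicate(s) eliminated): {(eng, 4), (ops, 9), (p1, 9), (qa, 9)}
Set union of the two operands is {(eng, 4), (hr, 5), (ops, 9), (p1, 9), (qa, 9), (x1, 8)}.

{(eng, 4), (hr, 5), (ops, 9), (p1, 9), (qa, 9), (x1, 8)}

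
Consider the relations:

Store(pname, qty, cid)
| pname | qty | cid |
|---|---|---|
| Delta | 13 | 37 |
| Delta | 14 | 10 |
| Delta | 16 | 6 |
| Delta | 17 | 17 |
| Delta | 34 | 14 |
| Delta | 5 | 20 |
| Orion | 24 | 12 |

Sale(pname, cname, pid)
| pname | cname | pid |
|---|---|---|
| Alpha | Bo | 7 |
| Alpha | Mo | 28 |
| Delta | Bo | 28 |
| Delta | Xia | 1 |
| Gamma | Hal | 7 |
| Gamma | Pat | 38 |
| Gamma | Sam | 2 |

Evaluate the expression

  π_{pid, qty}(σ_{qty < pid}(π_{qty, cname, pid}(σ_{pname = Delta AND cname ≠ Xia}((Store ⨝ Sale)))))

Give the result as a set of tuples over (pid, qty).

{(28, 13), (28, 14), (28, 16), (28, 17), (28, 5)}

Store ⋈ Sale (natural join on pname): {(Delta, 13, 37, Bo, 28), (Delta, 13, 37, Xia, 1), (Delta, 14, 10, Bo, 28), (Delta, 14, 10, Xia, 1), (Delta, 16, 6, Bo, 28), (Delta, 16, 6, Xia, 1), (Delta, 17, 17, Bo, 28), (Delta, 17, 17, Xia, 1), (Delta, 34, 14, Bo, 28), (Delta, 34, 14, Xia, 1), (Delta, 5, 20, Bo, 28), (Delta, 5, 20, Xia, 1)}
Apply σ_{pname = Delta AND cname ≠ Xia}; surviving tuples: {(Delta, 13, 37, Bo, 28), (Delta, 14, 10, Bo, 28), (Delta, 16, 6, Bo, 28), (Delta, 17, 17, Bo, 28), (Delta, 34, 14, Bo, 28), (Delta, 5, 20, Bo, 28)}
Keep only column(s) qty, cname, pid: {(13, Bo, 28), (14, Bo, 28), (16, Bo, 28), (17, Bo, 28), (34, Bo, 28), (5, Bo, 28)}
Apply σ_{qty < pid}; surviving tuples: {(13, Bo, 28), (14, Bo, 28), (16, Bo, 28), (17, Bo, 28), (5, Bo, 28)}
Keep only column(s) pid, qty: {(28, 13), (28, 14), (28, 16), (28, 17), (28, 5)}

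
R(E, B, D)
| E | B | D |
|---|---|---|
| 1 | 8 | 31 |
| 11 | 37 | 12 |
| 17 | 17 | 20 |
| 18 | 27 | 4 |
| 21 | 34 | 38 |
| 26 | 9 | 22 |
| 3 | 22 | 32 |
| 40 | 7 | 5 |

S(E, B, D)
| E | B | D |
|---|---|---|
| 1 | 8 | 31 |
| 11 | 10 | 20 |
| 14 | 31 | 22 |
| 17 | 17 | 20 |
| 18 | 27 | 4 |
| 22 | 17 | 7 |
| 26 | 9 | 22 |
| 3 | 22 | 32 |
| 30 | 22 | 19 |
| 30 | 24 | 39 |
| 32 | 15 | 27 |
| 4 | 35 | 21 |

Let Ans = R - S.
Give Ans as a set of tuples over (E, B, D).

{(11, 37, 12), (21, 34, 38), (40, 7, 5)}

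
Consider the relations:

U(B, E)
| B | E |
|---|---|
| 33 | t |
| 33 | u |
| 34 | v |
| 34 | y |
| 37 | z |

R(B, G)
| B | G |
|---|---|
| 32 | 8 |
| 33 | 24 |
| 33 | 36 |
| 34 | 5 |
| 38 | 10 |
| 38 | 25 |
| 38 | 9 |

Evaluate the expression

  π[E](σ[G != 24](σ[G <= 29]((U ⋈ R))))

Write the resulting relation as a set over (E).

{v, y}

Natural join on B: {(33, t, 24), (33, t, 36), (33, u, 24), (33, u, 36), (34, v, 5), (34, y, 5)}
σ[G <= 29]: keep tuples satisfying G <= 29 → {(33, t, 24), (33, u, 24), (34, v, 5), (34, y, 5)}
σ[G != 24]: keep tuples satisfying G != 24 → {(34, v, 5), (34, y, 5)}
Keep only column(s) E: {v, y}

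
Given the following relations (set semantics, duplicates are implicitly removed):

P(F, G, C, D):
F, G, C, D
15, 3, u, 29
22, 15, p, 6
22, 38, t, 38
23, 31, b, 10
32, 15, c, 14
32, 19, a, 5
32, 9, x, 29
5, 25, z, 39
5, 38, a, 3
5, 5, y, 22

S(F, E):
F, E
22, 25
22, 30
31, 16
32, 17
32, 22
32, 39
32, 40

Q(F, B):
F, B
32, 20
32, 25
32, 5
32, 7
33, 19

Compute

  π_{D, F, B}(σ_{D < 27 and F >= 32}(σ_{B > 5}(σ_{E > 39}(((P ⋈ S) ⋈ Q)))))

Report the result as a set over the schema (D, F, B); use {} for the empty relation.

P ⋈ S (natural join on F): {(22, 15, p, 6, 25), (22, 15, p, 6, 30), (22, 38, t, 38, 25), (22, 38, t, 38, 30), (32, 15, c, 14, 17), (32, 15, c, 14, 22), (32, 15, c, 14, 39), (32, 15, c, 14, 40), (32, 19, a, 5, 17), (32, 19, a, 5, 22), (32, 19, a, 5, 39), (32, 19, a, 5, 40), (32, 9, x, 29, 17), (32, 9, x, 29, 22), (32, 9, x, 29, 39), (32, 9, x, 29, 40)}
(P ⋈ S) ⋈ Q (natural join on F): {(32, 15, c, 14, 17, 20), (32, 15, c, 14, 17, 25), (32, 15, c, 14, 17, 5), (32, 15, c, 14, 17, 7), (32, 15, c, 14, 22, 20), (32, 15, c, 14, 22, 25), (32, 15, c, 14, 22, 5), (32, 15, c, 14, 22, 7), (32, 15, c, 14, 39, 20), (32, 15, c, 14, 39, 25), (32, 15, c, 14, 39, 5), (32, 15, c, 14, 39, 7), (32, 15, c, 14, 40, 20), (32, 15, c, 14, 40, 25), (32, 15, c, 14, 40, 5), (32, 15, c, 14, 40, 7), (32, 19, a, 5, 17, 20), (32, 19, a, 5, 17, 25), (32, 19, a, 5, 17, 5), (32, 19, a, 5, 17, 7), (32, 19, a, 5, 22, 20), (32, 19, a, 5, 22, 25), (32, 19, a, 5, 22, 5), (32, 19, a, 5, 22, 7), (32, 19, a, 5, 39, 20), (32, 19, a, 5, 39, 25), (32, 19, a, 5, 39, 5), (32, 19, a, 5, 39, 7), (32, 19, a, 5, 40, 20), (32, 19, a, 5, 40, 25), (32, 19, a, 5, 40, 5), (32, 19, a, 5, 40, 7), (32, 9, x, 29, 17, 20), (32, 9, x, 29, 17, 25), (32, 9, x, 29, 17, 5), (32, 9, x, 29, 17, 7), (32, 9, x, 29, 22, 20), (32, 9, x, 29, 22, 25), (32, 9, x, 29, 22, 5), (32, 9, x, 29, 22, 7), (32, 9, x, 29, 39, 20), (32, 9, x, 29, 39, 25), (32, 9, x, 29, 39, 5), (32, 9, x, 29, 39, 7), (32, 9, x, 29, 40, 20), (32, 9, x, 29, 40, 25), (32, 9, x, 29, 40, 5), (32, 9, x, 29, 40, 7)}
σ[E > 39]: keep tuples satisfying E > 39 → {(32, 15, c, 14, 40, 20), (32, 15, c, 14, 40, 25), (32, 15, c, 14, 40, 5), (32, 15, c, 14, 40, 7), (32, 19, a, 5, 40, 20), (32, 19, a, 5, 40, 25), (32, 19, a, 5, 40, 5), (32, 19, a, 5, 40, 7), (32, 9, x, 29, 40, 20), (32, 9, x, 29, 40, 25), (32, 9, x, 29, 40, 5), (32, 9, x, 29, 40, 7)}
σ[B > 5]: keep tuples satisfying B > 5 → {(32, 15, c, 14, 40, 20), (32, 15, c, 14, 40, 25), (32, 15, c, 14, 40, 7), (32, 19, a, 5, 40, 20), (32, 19, a, 5, 40, 25), (32, 19, a, 5, 40, 7), (32, 9, x, 29, 40, 20), (32, 9, x, 29, 40, 25), (32, 9, x, 29, 40, 7)}
σ[D < 27 and F >= 32]: keep tuples satisfying D < 27 and F >= 32 → {(32, 15, c, 14, 40, 20), (32, 15, c, 14, 40, 25), (32, 15, c, 14, 40, 7), (32, 19, a, 5, 40, 20), (32, 19, a, 5, 40, 25), (32, 19, a, 5, 40, 7)}
π[D, F, B]: project onto (D, F, B) → {(14, 32, 20), (14, 32, 25), (14, 32, 7), (5, 32, 20), (5, 32, 25), (5, 32, 7)}

{(14, 32, 20), (14, 32, 25), (14, 32, 7), (5, 32, 20), (5, 32, 25), (5, 32, 7)}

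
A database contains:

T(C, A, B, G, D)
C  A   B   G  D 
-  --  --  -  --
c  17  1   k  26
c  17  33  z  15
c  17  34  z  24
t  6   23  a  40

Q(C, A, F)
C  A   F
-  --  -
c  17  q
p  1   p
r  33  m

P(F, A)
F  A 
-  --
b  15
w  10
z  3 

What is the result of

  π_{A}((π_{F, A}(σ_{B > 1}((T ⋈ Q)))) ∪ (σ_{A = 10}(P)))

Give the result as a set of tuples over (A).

Natural join on C, A: {(c, 17, 1, k, 26, q), (c, 17, 33, z, 15, q), (c, 17, 34, z, 24, q)}
Selection B > 1: {(c, 17, 33, z, 15, q), (c, 17, 34, z, 24, q)}
π[F, A]: project onto (F, A) (1 duplicate(s) eliminated) → {(q, 17)}
Selection A = 10: {(w, 10)}
Taking the union: {(q, 17), (w, 10)}
π[A]: project onto (A) → {10, 17}

{10, 17}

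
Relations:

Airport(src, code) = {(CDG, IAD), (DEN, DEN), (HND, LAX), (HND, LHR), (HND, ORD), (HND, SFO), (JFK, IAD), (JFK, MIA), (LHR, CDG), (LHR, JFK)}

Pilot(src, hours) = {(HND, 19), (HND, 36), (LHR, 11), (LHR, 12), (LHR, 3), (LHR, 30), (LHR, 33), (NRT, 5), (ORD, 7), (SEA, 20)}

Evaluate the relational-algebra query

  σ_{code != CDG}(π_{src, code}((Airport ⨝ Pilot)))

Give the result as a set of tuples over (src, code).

Airport ⋈ Pilot (natural join on src): {(HND, LAX, 19), (HND, LAX, 36), (HND, LHR, 19), (HND, LHR, 36), (HND, ORD, 19), (HND, ORD, 36), (HND, SFO, 19), (HND, SFO, 36), (LHR, CDG, 11), (LHR, CDG, 12), (LHR, CDG, 3), (LHR, CDG, 30), (LHR, CDG, 33), (LHR, JFK, 11), (LHR, JFK, 12), (LHR, JFK, 3), (LHR, JFK, 30), (LHR, JFK, 33)}
Projecting to src, code (12 duplicate(s) eliminated): {(HND, LAX), (HND, LHR), (HND, ORD), (HND, SFO), (LHR, CDG), (LHR, JFK)}
Filtering on code != CDG leaves {(HND, LAX), (HND, LHR), (HND, ORD), (HND, SFO), (LHR, JFK)}.

{(HND, LAX), (HND, LHR), (HND, ORD), (HND, SFO), (LHR, JFK)}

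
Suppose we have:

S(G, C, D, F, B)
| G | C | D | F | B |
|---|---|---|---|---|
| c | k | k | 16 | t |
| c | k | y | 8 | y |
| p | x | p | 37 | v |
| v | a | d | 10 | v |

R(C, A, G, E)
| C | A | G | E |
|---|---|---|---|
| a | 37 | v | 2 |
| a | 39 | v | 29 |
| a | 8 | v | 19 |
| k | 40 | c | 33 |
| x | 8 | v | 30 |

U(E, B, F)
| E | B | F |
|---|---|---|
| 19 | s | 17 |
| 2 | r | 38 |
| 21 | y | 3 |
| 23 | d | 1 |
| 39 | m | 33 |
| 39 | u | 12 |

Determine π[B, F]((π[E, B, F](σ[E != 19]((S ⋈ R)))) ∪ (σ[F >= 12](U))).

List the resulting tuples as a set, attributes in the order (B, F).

Joining S and R on G, C yields {(c, k, k, 16, t, 40, 33), (c, k, y, 8, y, 40, 33), (v, a, d, 10, v, 37, 2), (v, a, d, 10, v, 39, 29), (v, a, d, 10, v, 8, 19)}.
Selection E != 19: {(c, k, k, 16, t, 40, 33), (c, k, y, 8, y, 40, 33), (v, a, d, 10, v, 37, 2), (v, a, d, 10, v, 39, 29)}
π_{E, B, F} gives {(2, v, 10), (29, v, 10), (33, t, 16), (33, y, 8)}.
Selection F >= 12: {(19, s, 17), (2, r, 38), (39, m, 33), (39, u, 12)}
Union: {(2, v, 10), (29, v, 10), (33, t, 16), (33, y, 8)} with {(19, s, 17), (2, r, 38), (39, m, 33), (39, u, 12)} → {(19, s, 17), (2, r, 38), (2, v, 10), (29, v, 10), (33, t, 16), (33, y, 8), (39, m, 33), (39, u, 12)}
π_{B, F} gives {(m, 33), (r, 38), (s, 17), (t, 16), (u, 12), (v, 10), (y, 8)} (1 duplicate(s) eliminated).

{(m, 33), (r, 38), (s, 17), (t, 16), (u, 12), (v, 10), (y, 8)}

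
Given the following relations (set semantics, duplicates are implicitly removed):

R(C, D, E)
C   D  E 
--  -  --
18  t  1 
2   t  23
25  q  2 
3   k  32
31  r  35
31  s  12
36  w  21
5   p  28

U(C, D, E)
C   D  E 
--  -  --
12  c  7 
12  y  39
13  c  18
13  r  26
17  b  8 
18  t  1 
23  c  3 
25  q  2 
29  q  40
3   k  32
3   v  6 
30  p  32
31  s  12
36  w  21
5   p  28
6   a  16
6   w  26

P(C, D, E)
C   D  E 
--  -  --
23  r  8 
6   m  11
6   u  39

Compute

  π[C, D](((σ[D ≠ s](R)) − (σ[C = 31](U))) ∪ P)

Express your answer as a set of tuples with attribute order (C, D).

{(18, t), (2, t), (23, r), (25, q), (3, k), (31, r), (36, w), (5, p), (6, m), (6, u)}

Selection D ≠ s: {(18, t, 1), (2, t, 23), (25, q, 2), (3, k, 32), (31, r, 35), (36, w, 21), (5, p, 28)}
Selection C = 31: {(31, s, 12)}
Taking the difference: {(18, t, 1), (2, t, 23), (25, q, 2), (3, k, 32), (31, r, 35), (36, w, 21), (5, p, 28)}
Taking the union: {(18, t, 1), (2, t, 23), (23, r, 8), (25, q, 2), (3, k, 32), (31, r, 35), (36, w, 21), (5, p, 28), (6, m, 11), (6, u, 39)}
Keep only column(s) C, D: {(18, t), (2, t), (23, r), (25, q), (3, k), (31, r), (36, w), (5, p), (6, m), (6, u)}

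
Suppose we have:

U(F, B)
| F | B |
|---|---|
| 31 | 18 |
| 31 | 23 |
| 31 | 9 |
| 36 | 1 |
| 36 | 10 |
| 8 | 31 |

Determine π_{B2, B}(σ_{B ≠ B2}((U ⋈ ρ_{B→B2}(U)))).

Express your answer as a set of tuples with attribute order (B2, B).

{(1, 10), (10, 1), (18, 23), (18, 9), (23, 18), (23, 9), (9, 18), (9, 23)}

ρ[B→B2]: schema becomes (F, B2); tuples unchanged.
Natural join on F: {(31, 18, 18), (31, 18, 23), (31, 18, 9), (31, 23, 18), (31, 23, 23), (31, 23, 9), (31, 9, 18), (31, 9, 23), (31, 9, 9), (36, 1, 1), (36, 1, 10), (36, 10, 1), (36, 10, 10), (8, 31, 31)}
Apply σ_{B ≠ B2}; surviving tuples: {(31, 18, 23), (31, 18, 9), (31, 23, 18), (31, 23, 9), (31, 9, 18), (31, 9, 23), (36, 1, 10), (36, 10, 1)}
π[B2, B]: project onto (B2, B) → {(1, 10), (10, 1), (18, 23), (18, 9), (23, 18), (23, 9), (9, 18), (9, 23)}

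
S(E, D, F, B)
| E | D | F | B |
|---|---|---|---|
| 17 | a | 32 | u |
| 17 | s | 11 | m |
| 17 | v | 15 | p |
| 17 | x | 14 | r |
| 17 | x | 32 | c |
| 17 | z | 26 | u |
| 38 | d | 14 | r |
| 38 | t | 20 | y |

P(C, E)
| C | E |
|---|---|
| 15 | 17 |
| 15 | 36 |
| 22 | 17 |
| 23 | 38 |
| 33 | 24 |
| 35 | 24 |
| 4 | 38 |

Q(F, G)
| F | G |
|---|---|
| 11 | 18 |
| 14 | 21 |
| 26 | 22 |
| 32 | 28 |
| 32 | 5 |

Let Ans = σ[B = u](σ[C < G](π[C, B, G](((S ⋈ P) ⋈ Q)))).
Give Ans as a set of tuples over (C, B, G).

Natural join on E: {(17, a, 32, u, 15), (17, a, 32, u, 22), (17, s, 11, m, 15), (17, s, 11, m, 22), (17, v, 15, p, 15), (17, v, 15, p, 22), (17, x, 14, r, 15), (17, x, 14, r, 22), (17, x, 32, c, 15), (17, x, 32, c, 22), (17, z, 26, u, 15), (17, z, 26, u, 22), (38, d, 14, r, 23), (38, d, 14, r, 4), (38, t, 20, y, 23), (38, t, 20, y, 4)}
Natural join on F: {(17, a, 32, u, 15, 28), (17, a, 32, u, 15, 5), (17, a, 32, u, 22, 28), (17, a, 32, u, 22, 5), (17, s, 11, m, 15, 18), (17, s, 11, m, 22, 18), (17, x, 14, r, 15, 21), (17, x, 14, r, 22, 21), (17, x, 32, c, 15, 28), (17, x, 32, c, 15, 5), (17, x, 32, c, 22, 28), (17, x, 32, c, 22, 5), (17, z, 26, u, 15, 22), (17, z, 26, u, 22, 22), (38, d, 14, r, 23, 21), (38, d, 14, r, 4, 21)}
Projecting to C, B, G: {(15, c, 28), (15, c, 5), (15, m, 18), (15, r, 21), (15, u, 22), (15, u, 28), (15, u, 5), (22, c, 28), (22, c, 5), (22, m, 18), (22, r, 21), (22, u, 22), (22, u, 28), (22, u, 5), (23, r, 21), (4, r, 21)}
σ[C < G]: keep tuples satisfying C < G → {(15, c, 28), (15, m, 18), (15, r, 21), (15, u, 22), (15, u, 28), (22, c, 28), (22, u, 28), (4, r, 21)}
σ[B = u]: keep tuples satisfying B = u → {(15, u, 22), (15, u, 28), (22, u, 28)}

{(15, u, 22), (15, u, 28), (22, u, 28)}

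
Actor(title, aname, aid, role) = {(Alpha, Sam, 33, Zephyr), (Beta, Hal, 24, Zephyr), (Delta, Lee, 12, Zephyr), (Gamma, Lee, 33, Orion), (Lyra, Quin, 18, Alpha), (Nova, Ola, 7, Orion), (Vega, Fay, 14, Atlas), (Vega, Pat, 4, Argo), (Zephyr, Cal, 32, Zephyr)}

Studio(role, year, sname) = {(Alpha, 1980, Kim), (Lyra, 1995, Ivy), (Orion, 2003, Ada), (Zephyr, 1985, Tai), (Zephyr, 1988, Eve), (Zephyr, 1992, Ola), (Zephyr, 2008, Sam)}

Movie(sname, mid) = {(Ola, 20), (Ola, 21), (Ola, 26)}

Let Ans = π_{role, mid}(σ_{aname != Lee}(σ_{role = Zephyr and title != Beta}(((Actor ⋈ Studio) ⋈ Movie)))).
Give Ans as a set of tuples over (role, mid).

{(Zephyr, 20), (Zephyr, 21), (Zephyr, 26)}

Natural join on role: {(Alpha, Sam, 33, Zephyr, 1985, Tai), (Alpha, Sam, 33, Zephyr, 1988, Eve), (Alpha, Sam, 33, Zephyr, 1992, Ola), (Alpha, Sam, 33, Zephyr, 2008, Sam), (Beta, Hal, 24, Zephyr, 1985, Tai), (Beta, Hal, 24, Zephyr, 1988, Eve), (Beta, Hal, 24, Zephyr, 1992, Ola), (Beta, Hal, 24, Zephyr, 2008, Sam), (Delta, Lee, 12, Zephyr, 1985, Tai), (Delta, Lee, 12, Zephyr, 1988, Eve), (Delta, Lee, 12, Zephyr, 1992, Ola), (Delta, Lee, 12, Zephyr, 2008, Sam), (Gamma, Lee, 33, Orion, 2003, Ada), (Lyra, Quin, 18, Alpha, 1980, Kim), (Nova, Ola, 7, Orion, 2003, Ada), (Zephyr, Cal, 32, Zephyr, 1985, Tai), (Zephyr, Cal, 32, Zephyr, 1988, Eve), (Zephyr, Cal, 32, Zephyr, 1992, Ola), (Zephyr, Cal, 32, Zephyr, 2008, Sam)}
Natural join on sname: {(Alpha, Sam, 33, Zephyr, 1992, Ola, 20), (Alpha, Sam, 33, Zephyr, 1992, Ola, 21), (Alpha, Sam, 33, Zephyr, 1992, Ola, 26), (Beta, Hal, 24, Zephyr, 1992, Ola, 20), (Beta, Hal, 24, Zephyr, 1992, Ola, 21), (Beta, Hal, 24, Zephyr, 1992, Ola, 26), (Delta, Lee, 12, Zephyr, 1992, Ola, 20), (Delta, Lee, 12, Zephyr, 1992, Ola, 21), (Delta, Lee, 12, Zephyr, 1992, Ola, 26), (Zephyr, Cal, 32, Zephyr, 1992, Ola, 20), (Zephyr, Cal, 32, Zephyr, 1992, Ola, 21), (Zephyr, Cal, 32, Zephyr, 1992, Ola, 26)}
Filtering on role = Zephyr and title != Beta leaves {(Alpha, Sam, 33, Zephyr, 1992, Ola, 20), (Alpha, Sam, 33, Zephyr, 1992, Ola, 21), (Alpha, Sam, 33, Zephyr, 1992, Ola, 26), (Delta, Lee, 12, Zephyr, 1992, Ola, 20), (Delta, Lee, 12, Zephyr, 1992, Ola, 21), (Delta, Lee, 12, Zephyr, 1992, Ola, 26), (Zephyr, Cal, 32, Zephyr, 1992, Ola, 20), (Zephyr, Cal, 32, Zephyr, 1992, Ola, 21), (Zephyr, Cal, 32, Zephyr, 1992, Ola, 26)}.
Filtering on aname != Lee leaves {(Alpha, Sam, 33, Zephyr, 1992, Ola, 20), (Alpha, Sam, 33, Zephyr, 1992, Ola, 21), (Alpha, Sam, 33, Zephyr, 1992, Ola, 26), (Zephyr, Cal, 32, Zephyr, 1992, Ola, 20), (Zephyr, Cal, 32, Zephyr, 1992, Ola, 21), (Zephyr, Cal, 32, Zephyr, 1992, Ola, 26)}.
π[role, mid]: project onto (role, mid) (3 duplicate(s) eliminated) → {(Zephyr, 20), (Zephyr, 21), (Zephyr, 26)}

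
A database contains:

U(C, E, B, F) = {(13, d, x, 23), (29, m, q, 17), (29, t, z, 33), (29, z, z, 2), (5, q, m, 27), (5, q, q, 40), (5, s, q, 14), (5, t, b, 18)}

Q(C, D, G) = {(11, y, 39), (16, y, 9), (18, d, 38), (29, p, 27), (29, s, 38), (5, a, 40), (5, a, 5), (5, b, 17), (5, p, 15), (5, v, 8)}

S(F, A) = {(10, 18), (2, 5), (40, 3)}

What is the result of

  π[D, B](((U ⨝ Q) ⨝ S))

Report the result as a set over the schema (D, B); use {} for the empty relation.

Natural join on C: {(29, m, q, 17, p, 27), (29, m, q, 17, s, 38), (29, t, z, 33, p, 27), (29, t, z, 33, s, 38), (29, z, z, 2, p, 27), (29, z, z, 2, s, 38), (5, q, m, 27, a, 40), (5, q, m, 27, a, 5), (5, q, m, 27, b, 17), (5, q, m, 27, p, 15), (5, q, m, 27, v, 8), (5, q, q, 40, a, 40), (5, q, q, 40, a, 5), (5, q, q, 40, b, 17), (5, q, q, 40, p, 15), (5, q, q, 40, v, 8), (5, s, q, 14, a, 40), (5, s, q, 14, a, 5), (5, s, q, 14, b, 17), (5, s, q, 14, p, 15), (5, s, q, 14, v, 8), (5, t, b, 18, a, 40), (5, t, b, 18, a, 5), (5, t, b, 18, b, 17), (5, t, b, 18, p, 15), (5, t, b, 18, v, 8)}
Natural join on F: {(29, z, z, 2, p, 27, 5), (29, z, z, 2, s, 38, 5), (5, q, q, 40, a, 40, 3), (5, q, q, 40, a, 5, 3), (5, q, q, 40, b, 17, 3), (5, q, q, 40, p, 15, 3), (5, q, q, 40, v, 8, 3)}
π_{D, B} gives {(a, q), (b, q), (p, q), (p, z), (s, z), (v, q)} (1 duplicate(s) eliminated).

{(a, q), (b, q), (p, q), (p, z), (s, z), (v, q)}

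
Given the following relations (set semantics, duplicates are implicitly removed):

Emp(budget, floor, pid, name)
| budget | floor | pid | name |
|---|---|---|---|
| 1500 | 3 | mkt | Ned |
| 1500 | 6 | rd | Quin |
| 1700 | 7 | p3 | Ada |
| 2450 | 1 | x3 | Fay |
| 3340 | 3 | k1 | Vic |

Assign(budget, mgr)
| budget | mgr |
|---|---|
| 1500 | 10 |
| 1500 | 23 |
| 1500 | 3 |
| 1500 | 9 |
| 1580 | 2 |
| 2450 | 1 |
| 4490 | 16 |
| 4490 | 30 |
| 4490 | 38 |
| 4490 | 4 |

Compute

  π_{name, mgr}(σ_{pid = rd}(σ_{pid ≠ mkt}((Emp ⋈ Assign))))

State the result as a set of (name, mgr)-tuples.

{(Quin, 10), (Quin, 23), (Quin, 3), (Quin, 9)}

Natural join on budget: {(1500, 3, mkt, Ned, 10), (1500, 3, mkt, Ned, 23), (1500, 3, mkt, Ned, 3), (1500, 3, mkt, Ned, 9), (1500, 6, rd, Quin, 10), (1500, 6, rd, Quin, 23), (1500, 6, rd, Quin, 3), (1500, 6, rd, Quin, 9), (2450, 1, x3, Fay, 1)}
Filtering on pid ≠ mkt leaves {(1500, 6, rd, Quin, 10), (1500, 6, rd, Quin, 23), (1500, 6, rd, Quin, 3), (1500, 6, rd, Quin, 9), (2450, 1, x3, Fay, 1)}.
Filtering on pid = rd leaves {(1500, 6, rd, Quin, 10), (1500, 6, rd, Quin, 23), (1500, 6, rd, Quin, 3), (1500, 6, rd, Quin, 9)}.
Projecting to name, mgr: {(Quin, 10), (Quin, 23), (Quin, 3), (Quin, 9)}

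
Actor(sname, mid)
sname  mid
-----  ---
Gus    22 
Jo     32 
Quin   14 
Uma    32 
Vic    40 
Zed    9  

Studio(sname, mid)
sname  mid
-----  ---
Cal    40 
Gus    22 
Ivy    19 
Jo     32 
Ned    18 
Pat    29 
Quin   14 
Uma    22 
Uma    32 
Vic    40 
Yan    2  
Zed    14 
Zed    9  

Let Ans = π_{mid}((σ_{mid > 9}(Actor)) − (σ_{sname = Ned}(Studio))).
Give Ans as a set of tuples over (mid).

Selection mid > 9: {(Gus, 22), (Jo, 32), (Quin, 14), (Uma, 32), (Vic, 40)}
Selection sname = Ned: {(Ned, 18)}
Difference: {(Gus, 22), (Jo, 32), (Quin, 14), (Uma, 32), (Vic, 40)} with {(Ned, 18)} → {(Gus, 22), (Jo, 32), (Quin, 14), (Uma, 32), (Vic, 40)}
Projecting to mid (1 duplicate(s) eliminated): {14, 22, 32, 40}

{14, 22, 32, 40}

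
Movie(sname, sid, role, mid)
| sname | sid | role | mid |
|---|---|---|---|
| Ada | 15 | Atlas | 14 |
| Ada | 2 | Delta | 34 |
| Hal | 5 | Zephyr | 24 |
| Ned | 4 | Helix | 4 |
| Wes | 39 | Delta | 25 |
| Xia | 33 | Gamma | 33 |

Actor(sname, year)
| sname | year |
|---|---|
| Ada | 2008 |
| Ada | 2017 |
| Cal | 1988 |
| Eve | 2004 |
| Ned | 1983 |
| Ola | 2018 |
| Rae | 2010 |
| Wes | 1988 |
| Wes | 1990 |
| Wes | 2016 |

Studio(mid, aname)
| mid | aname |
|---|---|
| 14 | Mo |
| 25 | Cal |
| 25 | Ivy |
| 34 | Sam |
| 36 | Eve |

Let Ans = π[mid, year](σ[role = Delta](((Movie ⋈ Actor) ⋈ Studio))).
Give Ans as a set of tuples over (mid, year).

{(25, 1988), (25, 1990), (25, 2016), (34, 2008), (34, 2017)}

Natural join on sname: {(Ada, 15, Atlas, 14, 2008), (Ada, 15, Atlas, 14, 2017), (Ada, 2, Delta, 34, 2008), (Ada, 2, Delta, 34, 2017), (Ned, 4, Helix, 4, 1983), (Wes, 39, Delta, 25, 1988), (Wes, 39, Delta, 25, 1990), (Wes, 39, Delta, 25, 2016)}
Natural join on mid: {(Ada, 15, Atlas, 14, 2008, Mo), (Ada, 15, Atlas, 14, 2017, Mo), (Ada, 2, Delta, 34, 2008, Sam), (Ada, 2, Delta, 34, 2017, Sam), (Wes, 39, Delta, 25, 1988, Cal), (Wes, 39, Delta, 25, 1988, Ivy), (Wes, 39, Delta, 25, 1990, Cal), (Wes, 39, Delta, 25, 1990, Ivy), (Wes, 39, Delta, 25, 2016, Cal), (Wes, 39, Delta, 25, 2016, Ivy)}
Selection role = Delta: {(Ada, 2, Delta, 34, 2008, Sam), (Ada, 2, Delta, 34, 2017, Sam), (Wes, 39, Delta, 25, 1988, Cal), (Wes, 39, Delta, 25, 1988, Ivy), (Wes, 39, Delta, 25, 1990, Cal), (Wes, 39, Delta, 25, 1990, Ivy), (Wes, 39, Delta, 25, 2016, Cal), (Wes, 39, Delta, 25, 2016, Ivy)}
Keep only column(s) mid, year (3 duplicate(s) eliminated): {(25, 1988), (25, 1990), (25, 2016), (34, 2008), (34, 2017)}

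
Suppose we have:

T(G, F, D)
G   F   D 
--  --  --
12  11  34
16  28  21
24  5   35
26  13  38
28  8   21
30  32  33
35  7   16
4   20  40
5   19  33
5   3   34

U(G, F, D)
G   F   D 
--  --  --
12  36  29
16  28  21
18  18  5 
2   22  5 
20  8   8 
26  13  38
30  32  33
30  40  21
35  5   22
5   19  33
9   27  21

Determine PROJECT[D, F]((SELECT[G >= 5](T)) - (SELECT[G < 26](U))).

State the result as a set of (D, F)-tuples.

Selection G >= 5: {(12, 11, 34), (16, 28, 21), (24, 5, 35), (26, 13, 38), (28, 8, 21), (30, 32, 33), (35, 7, 16), (5, 19, 33), (5, 3, 34)}
Selection G < 26: {(12, 36, 29), (16, 28, 21), (18, 18, 5), (2, 22, 5), (20, 8, 8), (5, 19, 33), (9, 27, 21)}
Taking the difference: {(12, 11, 34), (24, 5, 35), (26, 13, 38), (28, 8, 21), (30, 32, 33), (35, 7, 16), (5, 3, 34)}
Keep only column(s) D, F: {(16, 7), (21, 8), (33, 32), (34, 11), (34, 3), (35, 5), (38, 13)}

{(16, 7), (21, 8), (33, 32), (34, 11), (34, 3), (35, 5), (38, 13)}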